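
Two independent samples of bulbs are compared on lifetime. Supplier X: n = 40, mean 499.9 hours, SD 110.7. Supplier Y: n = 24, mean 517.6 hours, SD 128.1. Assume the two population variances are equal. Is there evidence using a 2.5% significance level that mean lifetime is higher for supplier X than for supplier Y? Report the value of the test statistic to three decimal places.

-0.584

Let group 1 = supplier X, group 2 = supplier Y. H0: μ_1 = μ_2; H1: μ_1 > μ_2 (two-sample pooled-variance t-test, right-tailed).
s_p² = [(40−1)·110.7² + (24−1)·128.1²]/(40+24−2) = 13795.9
t = (499.9 − 517.6)/√[13795.9·(1/40 + 1/24)] = -0.584
df = n₁ + n₂ − 2 = 62
p-value = P(T ≥ -0.584) ≈ 0.7192
Since p ≈ 0.7192 > α = 0.025, fail to reject H0; the evidence is not statistically significant.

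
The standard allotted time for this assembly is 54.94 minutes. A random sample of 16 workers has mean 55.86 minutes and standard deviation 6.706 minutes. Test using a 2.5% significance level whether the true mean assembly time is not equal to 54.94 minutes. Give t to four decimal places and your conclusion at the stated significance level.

H0: μ = 54.94; H1: μ ≠ 54.94 (one-sample t-test, two-sided).
t = (x̄ − μ₀)/(s/√n) = (55.86 − 54.94)/(6.706/√16) = 0.5488
df = n − 1 = 15
Two-sided p-value ≈ 0.5912
Since p ≈ 0.5912 > α = 0.025, fail to reject H0; the data do not provide sufficient evidence against H0.

t = 0.5488; fail to reject H0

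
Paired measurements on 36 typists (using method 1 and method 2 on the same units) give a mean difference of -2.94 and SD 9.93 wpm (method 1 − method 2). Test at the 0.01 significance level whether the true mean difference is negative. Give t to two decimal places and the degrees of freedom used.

H0: μ_d = 0; H1: μ_d < 0 (paired t-test on the differences, left-tailed).
t = d̄/(s_d/√n) = -2.94/(9.93/√36) = -1.78
df = n − 1 = 35
p-value = P(T ≤ -1.78) ≈ 0.0422
Since p ≈ 0.0422 > α = 0.01, fail to reject H0; the data do not provide sufficient evidence against H0.

t = -1.78, df = 35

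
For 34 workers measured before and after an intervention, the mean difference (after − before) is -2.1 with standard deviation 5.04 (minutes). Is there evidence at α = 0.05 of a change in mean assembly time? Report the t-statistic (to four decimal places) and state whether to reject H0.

H0: μ_d = 0; H1: μ_d ≠ 0 (paired t-test on the differences, two-sided).
t = d̄/(s_d/√n) = -2.1/(5.04/√34) = -2.4296
df = n − 1 = 33
Two-sided p-value ≈ 0.0207
Since p ≈ 0.0207 < α = 0.05, reject H0; the data support H1.

t = -2.4296; reject H0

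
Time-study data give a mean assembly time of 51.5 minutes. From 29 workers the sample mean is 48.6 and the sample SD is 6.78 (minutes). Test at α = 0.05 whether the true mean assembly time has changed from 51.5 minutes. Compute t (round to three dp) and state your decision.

H0: μ = 51.5; H1: μ ≠ 51.5 (one-sample t-test, two-sided).
t = (x̄ − μ₀)/(s/√n) = (48.6 − 51.5)/(6.78/√29) = -2.303
df = n − 1 = 28
Two-sided p-value ≈ 0.0289
Since p ≈ 0.0289 < α = 0.05, reject H0; the data support H1.

t = -2.303; reject H0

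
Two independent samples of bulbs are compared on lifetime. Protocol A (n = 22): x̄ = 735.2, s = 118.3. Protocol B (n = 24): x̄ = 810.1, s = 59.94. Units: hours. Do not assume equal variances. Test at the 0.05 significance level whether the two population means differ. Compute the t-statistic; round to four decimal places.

-2.6719

Let group 1 = protocol A, group 2 = protocol B. H0: μ_1 = μ_2; H1: μ_1 ≠ μ_2 (Welch's two-sample t-test, two-sided).
t = (x̄_1 − x̄_2)/√(s_1²/n_1 + s_2²/n_2) = (735.2 − 810.1)/√(118.3²/22 + 59.94²/24) = -2.6719
Welch–Satterthwaite df ≈ 30.50
Two-sided p-value ≈ 0.0120
Since p ≈ 0.0120 < α = 0.05, reject H0; the data support H1.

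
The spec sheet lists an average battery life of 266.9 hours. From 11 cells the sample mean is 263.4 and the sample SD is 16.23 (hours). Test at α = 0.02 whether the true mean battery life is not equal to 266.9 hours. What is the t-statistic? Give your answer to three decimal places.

H0: μ = 266.9; H1: μ ≠ 266.9 (one-sample t-test, two-sided).
t = (x̄ − μ₀)/(s/√n) = (263.4 − 266.9)/(16.23/√11) = -0.715
df = n − 1 = 10
Two-sided p-value ≈ 0.491
Since p ≈ 0.491 > α = 0.02, fail to reject H0; the data do not provide sufficient evidence against H0.

-0.715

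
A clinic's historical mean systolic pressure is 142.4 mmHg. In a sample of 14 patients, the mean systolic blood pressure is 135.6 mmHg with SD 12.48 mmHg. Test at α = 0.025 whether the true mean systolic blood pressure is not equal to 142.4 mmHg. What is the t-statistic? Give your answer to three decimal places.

H0: μ = 142.4; H1: μ ≠ 142.4 (one-sample t-test, two-sided).
t = (x̄ − μ₀)/(s/√n) = (135.6 − 142.4)/(12.48/√14) = -2.039
df = n − 1 = 13
Two-sided p-value ≈ 0.0624
Since p ≈ 0.0624 > α = 0.025, fail to reject H0; the data do not provide sufficient evidence against H0.

-2.039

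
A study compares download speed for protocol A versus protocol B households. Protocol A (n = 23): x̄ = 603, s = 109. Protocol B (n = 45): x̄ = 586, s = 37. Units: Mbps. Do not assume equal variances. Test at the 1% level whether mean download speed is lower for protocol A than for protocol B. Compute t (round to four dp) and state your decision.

Let group 1 = protocol A, group 2 = protocol B. H0: μ_1 = μ_2; H1: μ_1 < μ_2 (Welch's two-sample t-test, left-tailed).
t = (x̄_1 − x̄_2)/√(s_1²/n_1 + s_2²/n_2) = (603 − 586)/√(109²/23 + 37²/45) = 0.7269
Welch–Satterthwaite df ≈ 24.62
p-value = P(T ≤ 0.7269) ≈ 0.763
Since p ≈ 0.763 > α = 0.01, fail to reject H0; the data do not provide sufficient evidence against H0.

t = 0.7269; fail to reject H0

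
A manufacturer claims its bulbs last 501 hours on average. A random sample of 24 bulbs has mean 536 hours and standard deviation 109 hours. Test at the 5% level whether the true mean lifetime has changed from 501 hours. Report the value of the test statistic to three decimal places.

1.573

H0: μ = 501; H1: μ ≠ 501 (one-sample t-test, two-sided).
t = (x̄ − μ₀)/(s/√n) = (536 − 501)/(109/√24) = 1.573
df = n − 1 = 23
Two-sided p-value ≈ 0.1294
Since p ≈ 0.1294 > α = 0.05, fail to reject H0; the evidence is not statistically significant.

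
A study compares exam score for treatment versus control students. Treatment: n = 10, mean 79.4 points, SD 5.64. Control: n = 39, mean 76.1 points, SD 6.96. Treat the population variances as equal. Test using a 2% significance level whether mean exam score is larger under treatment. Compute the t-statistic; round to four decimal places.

1.3839

Let group 1 = treatment, group 2 = control. H0: μ_1 = μ_2; H1: μ_1 > μ_2 (two-sample pooled-variance t-test, right-tailed).
s_p² = [(10−1)·5.64² + (39−1)·6.96²]/(10+39−2) = 45.2567
t = (79.4 − 76.1)/√[45.2567·(1/10 + 1/39)] = 1.3839
df = n₁ + n₂ − 2 = 47
p-value = P(T ≥ 1.3839) ≈ 0.086
Since p ≈ 0.086 > α = 0.02, fail to reject H0; the evidence is not statistically significant.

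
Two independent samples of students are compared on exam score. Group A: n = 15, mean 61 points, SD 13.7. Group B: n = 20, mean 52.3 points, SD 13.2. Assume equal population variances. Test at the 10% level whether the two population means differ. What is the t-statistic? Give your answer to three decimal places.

1.899

Let group 1 = group A, group 2 = group B. H0: μ_1 = μ_2; H1: μ_1 ≠ μ_2 (two-sample pooled-variance t-test, two-sided).
s_p² = [(15−1)·13.7² + (20−1)·13.2²]/(15+20−2) = 179.946
t = (61 − 52.3)/√[179.946·(1/15 + 1/20)] = 1.899
df = n₁ + n₂ − 2 = 33
Two-sided p-value ≈ 0.0664
Since p ≈ 0.0664 < α = 0.1, reject H0; the data support H1.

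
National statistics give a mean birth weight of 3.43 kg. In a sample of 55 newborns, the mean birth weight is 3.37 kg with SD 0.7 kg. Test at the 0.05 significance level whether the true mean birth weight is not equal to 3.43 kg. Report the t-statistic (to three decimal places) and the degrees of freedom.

H0: μ = 3.43; H1: μ ≠ 3.43 (one-sample t-test, two-sided).
t = (x̄ − μ₀)/(s/√n) = (3.37 − 3.43)/(0.7/√55) = -0.636
df = n − 1 = 54
Two-sided p-value ≈ 0.5277
Since p ≈ 0.5277 > α = 0.05, fail to reject H0; the evidence is not statistically significant.

t = -0.636, df = 54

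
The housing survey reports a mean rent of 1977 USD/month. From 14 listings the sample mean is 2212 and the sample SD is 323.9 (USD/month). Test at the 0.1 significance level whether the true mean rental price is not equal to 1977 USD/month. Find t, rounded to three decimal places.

H0: μ = 1977; H1: μ ≠ 1977 (one-sample t-test, two-sided).
t = (x̄ − μ₀)/(s/√n) = (2212 − 1977)/(323.9/√14) = 2.715
df = n − 1 = 13
Two-sided p-value ≈ 0.0177
Since p ≈ 0.0177 < α = 0.1, reject H0; the data support H1.

2.715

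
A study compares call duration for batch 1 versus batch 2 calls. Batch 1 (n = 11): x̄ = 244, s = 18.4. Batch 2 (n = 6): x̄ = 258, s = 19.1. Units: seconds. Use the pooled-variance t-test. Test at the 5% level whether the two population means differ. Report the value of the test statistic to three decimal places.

Let group 1 = batch 1, group 2 = batch 2. H0: μ_1 = μ_2; H1: μ_1 ≠ μ_2 (two-sample pooled-variance t-test, two-sided).
s_p² = [(11−1)·18.4² + (6−1)·19.1²]/(11+6−2) = 347.31
t = (244 − 258)/√[347.31·(1/11 + 1/6)] = -1.480
df = n₁ + n₂ − 2 = 15
Two-sided p-value ≈ 0.1595
Since p ≈ 0.1595 > α = 0.05, fail to reject H0; the evidence is not statistically significant.

-1.480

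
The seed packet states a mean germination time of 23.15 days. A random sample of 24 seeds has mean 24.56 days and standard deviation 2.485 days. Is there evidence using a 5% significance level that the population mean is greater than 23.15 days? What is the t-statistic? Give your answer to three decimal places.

H0: μ = 23.15; H1: μ > 23.15 (one-sample t-test, right-tailed).
t = (x̄ − μ₀)/(s/√n) = (24.56 − 23.15)/(2.485/√24) = 2.780
df = n − 1 = 23
p-value = P(T ≥ 2.780) ≈ 0.005
Since p ≈ 0.005 < α = 0.05, reject H0; the data support H1.

2.780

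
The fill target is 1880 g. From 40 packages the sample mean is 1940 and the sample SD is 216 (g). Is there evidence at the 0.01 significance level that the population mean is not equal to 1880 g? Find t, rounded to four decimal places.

H0: μ = 1880; H1: μ ≠ 1880 (one-sample t-test, two-sided).
t = (x̄ − μ₀)/(s/√n) = (1940 − 1880)/(216/√40) = 1.7568
df = n − 1 = 39
Two-sided p-value ≈ 0.0868
Since p ≈ 0.0868 > α = 0.01, fail to reject H0; the data do not provide sufficient evidence against H0.

1.7568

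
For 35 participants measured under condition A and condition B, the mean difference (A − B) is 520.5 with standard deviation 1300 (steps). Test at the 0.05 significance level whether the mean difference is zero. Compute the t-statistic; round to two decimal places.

2.37

H0: μ_d = 0; H1: μ_d ≠ 0 (paired t-test on the differences, two-sided).
t = d̄/(s_d/√n) = 520.5/(1300/√35) = 2.37
df = n − 1 = 34
Two-sided p-value ≈ 0.0237
Since p ≈ 0.0237 < α = 0.05, reject H0; the data support H1.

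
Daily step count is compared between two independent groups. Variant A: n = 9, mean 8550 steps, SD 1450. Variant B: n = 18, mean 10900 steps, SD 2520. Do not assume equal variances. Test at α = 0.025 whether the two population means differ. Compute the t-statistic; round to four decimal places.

-3.0688

Let group 1 = variant A, group 2 = variant B. H0: μ_1 = μ_2; H1: μ_1 ≠ μ_2 (Welch's two-sample t-test, two-sided).
t = (x̄_1 − x̄_2)/√(s_1²/n_1 + s_2²/n_2) = (8550 − 10900)/√(1450²/9 + 2520²/18) = -3.0688
Welch–Satterthwaite df ≈ 24.31
Two-sided p-value ≈ 0.005
Since p ≈ 0.005 < α = 0.025, reject H0; the evidence is statistically significant.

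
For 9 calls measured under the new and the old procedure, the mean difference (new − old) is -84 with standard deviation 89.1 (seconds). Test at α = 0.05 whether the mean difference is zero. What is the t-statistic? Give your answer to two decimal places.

H0: μ_d = 0; H1: μ_d ≠ 0 (paired t-test on the differences, two-sided).
t = d̄/(s_d/√n) = -84/(89.1/√9) = -2.83
df = n − 1 = 8
Two-sided p-value ≈ 0.022
Since p ≈ 0.022 < α = 0.05, reject H0; the evidence is statistically significant.

-2.83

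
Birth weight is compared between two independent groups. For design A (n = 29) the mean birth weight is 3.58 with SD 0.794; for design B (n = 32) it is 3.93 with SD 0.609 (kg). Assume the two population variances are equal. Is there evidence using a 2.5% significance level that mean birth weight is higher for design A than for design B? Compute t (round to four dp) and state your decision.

Let group 1 = design A, group 2 = design B. H0: μ_1 = μ_2; H1: μ_1 > μ_2 (two-sample pooled-variance t-test, right-tailed).
s_p² = [(29−1)·0.794² + (32−1)·0.609²]/(29+32−2) = 0.49406
t = (3.58 − 3.93)/√[0.49406·(1/29 + 1/32)] = -1.9422
df = n₁ + n₂ − 2 = 59
p-value = P(T ≥ -1.9422) ≈ 0.9716
Since p ≈ 0.9716 > α = 0.025, fail to reject H0; the evidence is not statistically significant.

t = -1.9422; fail to reject H0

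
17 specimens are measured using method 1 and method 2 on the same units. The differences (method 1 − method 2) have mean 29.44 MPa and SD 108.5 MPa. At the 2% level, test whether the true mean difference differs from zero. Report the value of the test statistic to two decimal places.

1.12

H0: μ_d = 0; H1: μ_d ≠ 0 (paired t-test on the differences, two-sided).
t = d̄/(s_d/√n) = 29.44/(108.5/√17) = 1.12
df = n − 1 = 16
Two-sided p-value ≈ 0.2798
Since p ≈ 0.2798 > α = 0.02, fail to reject H0; the evidence is not statistically significant.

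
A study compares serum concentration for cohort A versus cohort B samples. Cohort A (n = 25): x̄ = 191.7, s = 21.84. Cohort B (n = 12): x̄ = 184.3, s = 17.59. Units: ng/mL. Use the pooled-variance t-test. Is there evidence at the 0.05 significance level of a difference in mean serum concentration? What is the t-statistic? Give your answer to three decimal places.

Let group 1 = cohort A, group 2 = cohort B. H0: μ_1 = μ_2; H1: μ_1 ≠ μ_2 (two-sample pooled-variance t-test, two-sided).
s_p² = [(25−1)·21.84² + (12−1)·17.59²]/(25+12−2) = 424.318
t = (191.7 − 184.3)/√[424.318·(1/25 + 1/12)] = 1.023
df = n₁ + n₂ − 2 = 35
Two-sided p-value ≈ 0.313
Since p ≈ 0.313 > α = 0.05, fail to reject H0; the data do not provide sufficient evidence against H0.

1.023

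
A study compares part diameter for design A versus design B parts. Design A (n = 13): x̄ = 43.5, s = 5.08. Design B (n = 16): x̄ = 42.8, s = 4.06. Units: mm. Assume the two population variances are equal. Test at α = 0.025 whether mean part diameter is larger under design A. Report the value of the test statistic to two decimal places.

Let group 1 = design A, group 2 = design B. H0: μ_1 = μ_2; H1: μ_1 > μ_2 (two-sample pooled-variance t-test, right-tailed).
s_p² = [(13−1)·5.08² + (16−1)·4.06²]/(13+16−2) = 20.6271
t = (43.5 − 42.8)/√[20.6271·(1/13 + 1/16)] = 0.41
df = n₁ + n₂ − 2 = 27
p-value = P(T ≥ 0.41) ≈ 0.342
Since p ≈ 0.342 > α = 0.025, fail to reject H0; the data do not provide sufficient evidence against H0.

0.41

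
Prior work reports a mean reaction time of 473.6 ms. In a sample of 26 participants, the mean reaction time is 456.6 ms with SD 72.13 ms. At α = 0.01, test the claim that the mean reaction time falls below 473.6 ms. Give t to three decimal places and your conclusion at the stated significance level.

H0: μ = 473.6; H1: μ < 473.6 (one-sample t-test, left-tailed).
t = (x̄ − μ₀)/(s/√n) = (456.6 − 473.6)/(72.13/√26) = -1.202
df = n − 1 = 25
p-value = P(T ≤ -1.202) ≈ 0.120
Since p ≈ 0.120 > α = 0.01, fail to reject H0; the data do not provide sufficient evidence against H0.

t = -1.202; fail to reject H0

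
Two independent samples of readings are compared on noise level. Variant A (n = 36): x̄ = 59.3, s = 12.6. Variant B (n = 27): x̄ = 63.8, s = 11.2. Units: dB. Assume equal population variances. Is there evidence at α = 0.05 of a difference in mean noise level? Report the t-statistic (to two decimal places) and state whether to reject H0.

Let group 1 = variant A, group 2 = variant B. H0: μ_1 = μ_2; H1: μ_1 ≠ μ_2 (two-sample pooled-variance t-test, two-sided).
s_p² = [(36−1)·12.6² + (27−1)·11.2²]/(36+27−2) = 144.558
t = (59.3 − 63.8)/√[144.558·(1/36 + 1/27)] = -1.47
df = n₁ + n₂ − 2 = 61
Two-sided p-value ≈ 0.147
Since p ≈ 0.147 > α = 0.05, fail to reject H0; the data do not provide sufficient evidence against H0.

t = -1.47; fail to reject H0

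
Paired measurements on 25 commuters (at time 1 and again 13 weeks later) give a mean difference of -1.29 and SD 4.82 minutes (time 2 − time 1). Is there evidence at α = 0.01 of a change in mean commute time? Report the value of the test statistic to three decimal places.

H0: μ_d = 0; H1: μ_d ≠ 0 (paired t-test on the differences, two-sided).
t = d̄/(s_d/√n) = -1.29/(4.82/√25) = -1.338
df = n − 1 = 24
Two-sided p-value ≈ 0.193
Since p ≈ 0.193 > α = 0.01, fail to reject H0; the evidence is not statistically significant.

-1.338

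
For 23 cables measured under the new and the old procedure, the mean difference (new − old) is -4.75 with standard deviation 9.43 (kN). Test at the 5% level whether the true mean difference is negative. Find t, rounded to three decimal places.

-2.416

H0: μ_d = 0; H1: μ_d < 0 (paired t-test on the differences, left-tailed).
t = d̄/(s_d/√n) = -4.75/(9.43/√23) = -2.416
df = n − 1 = 22
p-value = P(T ≤ -2.416) ≈ 0.012
Since p ≈ 0.012 < α = 0.05, reject H0; the evidence is statistically significant.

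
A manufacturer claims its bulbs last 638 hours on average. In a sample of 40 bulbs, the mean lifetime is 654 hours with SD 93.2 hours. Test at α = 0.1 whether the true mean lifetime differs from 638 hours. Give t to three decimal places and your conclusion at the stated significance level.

t = 1.086; fail to reject H0

H0: μ = 638; H1: μ ≠ 638 (one-sample t-test, two-sided).
t = (x̄ − μ₀)/(s/√n) = (654 − 638)/(93.2/√40) = 1.086
df = n − 1 = 39
Two-sided p-value ≈ 0.2843
Since p ≈ 0.2843 > α = 0.1, fail to reject H0; the evidence is not statistically significant.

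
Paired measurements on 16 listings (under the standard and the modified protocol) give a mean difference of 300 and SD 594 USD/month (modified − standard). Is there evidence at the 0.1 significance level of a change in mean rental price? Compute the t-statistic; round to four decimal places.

2.0202

H0: μ_d = 0; H1: μ_d ≠ 0 (paired t-test on the differences, two-sided).
t = d̄/(s_d/√n) = 300/(594/√16) = 2.0202
df = n − 1 = 15
Two-sided p-value ≈ 0.062
Since p ≈ 0.062 < α = 0.1, reject H0; the evidence is statistically significant.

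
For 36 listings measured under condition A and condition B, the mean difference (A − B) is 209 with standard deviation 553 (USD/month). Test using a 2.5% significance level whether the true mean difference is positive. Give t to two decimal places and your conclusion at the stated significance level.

H0: μ_d = 0; H1: μ_d > 0 (paired t-test on the differences, right-tailed).
t = d̄/(s_d/√n) = 209/(553/√36) = 2.27
df = n − 1 = 35
p-value = P(T ≥ 2.27) ≈ 0.015
Since p ≈ 0.015 < α = 0.025, reject H0; the evidence is statistically significant.

t = 2.27; reject H0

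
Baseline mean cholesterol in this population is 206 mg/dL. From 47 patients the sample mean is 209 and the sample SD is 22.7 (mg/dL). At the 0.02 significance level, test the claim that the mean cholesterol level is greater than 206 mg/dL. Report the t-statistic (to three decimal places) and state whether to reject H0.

H0: μ = 206; H1: μ > 206 (one-sample t-test, right-tailed).
t = (x̄ − μ₀)/(s/√n) = (209 − 206)/(22.7/√47) = 0.906
df = n − 1 = 46
p-value = P(T ≥ 0.906) ≈ 0.185
Since p ≈ 0.185 > α = 0.02, fail to reject H0; the evidence is not statistically significant.

t = 0.906; fail to reject H0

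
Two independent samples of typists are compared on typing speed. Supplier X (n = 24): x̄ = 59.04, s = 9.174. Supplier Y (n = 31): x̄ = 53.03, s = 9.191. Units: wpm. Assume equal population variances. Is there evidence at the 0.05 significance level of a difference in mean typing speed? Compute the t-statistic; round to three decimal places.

2.407

Let group 1 = supplier X, group 2 = supplier Y. H0: μ_1 = μ_2; H1: μ_1 ≠ μ_2 (two-sample pooled-variance t-test, two-sided).
s_p² = [(24−1)·9.174² + (31−1)·9.191²]/(24+31−2) = 84.339
t = (59.04 − 53.03)/√[84.339·(1/24 + 1/31)] = 2.407
df = n₁ + n₂ − 2 = 53
Two-sided p-value ≈ 0.020
Since p ≈ 0.020 < α = 0.05, reject H0; the data support H1.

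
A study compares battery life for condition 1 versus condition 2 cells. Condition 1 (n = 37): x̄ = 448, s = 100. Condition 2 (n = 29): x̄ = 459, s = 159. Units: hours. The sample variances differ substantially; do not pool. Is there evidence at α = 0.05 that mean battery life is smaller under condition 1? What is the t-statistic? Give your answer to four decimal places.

Let group 1 = condition 1, group 2 = condition 2. H0: μ_1 = μ_2; H1: μ_1 < μ_2 (Welch's two-sample t-test, left-tailed).
t = (x̄_1 − x̄_2)/√(s_1²/n_1 + s_2²/n_2) = (448 − 459)/√(100²/37 + 159²/29) = -0.3255
Welch–Satterthwaite df ≈ 44.71
p-value = P(T ≤ -0.3255) ≈ 0.373
Since p ≈ 0.373 > α = 0.05, fail to reject H0; the evidence is not statistically significant.

-0.3255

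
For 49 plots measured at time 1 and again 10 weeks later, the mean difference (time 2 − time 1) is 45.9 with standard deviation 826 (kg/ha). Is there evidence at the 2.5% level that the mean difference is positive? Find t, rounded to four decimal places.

0.3890

H0: μ_d = 0; H1: μ_d > 0 (paired t-test on the differences, right-tailed).
t = d̄/(s_d/√n) = 45.9/(826/√49) = 0.3890
df = n − 1 = 48
p-value = P(T ≥ 0.3890) ≈ 0.3495
Since p ≈ 0.3495 > α = 0.025, fail to reject H0; the evidence is not statistically significant.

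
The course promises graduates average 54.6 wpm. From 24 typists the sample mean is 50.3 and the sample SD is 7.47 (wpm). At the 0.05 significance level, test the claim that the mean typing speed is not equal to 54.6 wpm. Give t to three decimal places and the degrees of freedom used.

H0: μ = 54.6; H1: μ ≠ 54.6 (one-sample t-test, two-sided).
t = (x̄ − μ₀)/(s/√n) = (50.3 − 54.6)/(7.47/√24) = -2.820
df = n − 1 = 23
Two-sided p-value ≈ 0.0097
Since p ≈ 0.0097 < α = 0.05, reject H0; the data support H1.

t = -2.820, df = 23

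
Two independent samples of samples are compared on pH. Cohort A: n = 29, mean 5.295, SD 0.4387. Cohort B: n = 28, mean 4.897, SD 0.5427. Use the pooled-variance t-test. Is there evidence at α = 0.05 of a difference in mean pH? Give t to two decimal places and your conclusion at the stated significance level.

t = 3.05; reject H0

Let group 1 = cohort A, group 2 = cohort B. H0: μ_1 = μ_2; H1: μ_1 ≠ μ_2 (two-sample pooled-variance t-test, two-sided).
s_p² = [(29−1)·0.4387² + (28−1)·0.5427²]/(29+28−2) = 0.242563
t = (5.295 − 4.897)/√[0.242563·(1/29 + 1/28)] = 3.05
df = n₁ + n₂ − 2 = 55
Two-sided p-value ≈ 0.0035
Since p ≈ 0.0035 < α = 0.05, reject H0; the evidence is statistically significant.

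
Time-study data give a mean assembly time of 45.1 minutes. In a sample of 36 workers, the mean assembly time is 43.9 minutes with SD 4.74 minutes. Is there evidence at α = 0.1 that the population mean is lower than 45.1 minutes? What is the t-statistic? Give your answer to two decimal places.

-1.52

H0: μ = 45.1; H1: μ < 45.1 (one-sample t-test, left-tailed).
t = (x̄ − μ₀)/(s/√n) = (43.9 − 45.1)/(4.74/√36) = -1.52
df = n − 1 = 35
p-value = P(T ≤ -1.52) ≈ 0.069
Since p ≈ 0.069 < α = 0.1, reject H0; the evidence is statistically significant.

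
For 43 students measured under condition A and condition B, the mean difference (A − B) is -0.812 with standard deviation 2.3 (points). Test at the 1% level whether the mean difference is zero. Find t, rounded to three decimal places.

H0: μ_d = 0; H1: μ_d ≠ 0 (paired t-test on the differences, two-sided).
t = d̄/(s_d/√n) = -0.812/(2.3/√43) = -2.315
df = n − 1 = 42
Two-sided p-value ≈ 0.0256
Since p ≈ 0.0256 > α = 0.01, fail to reject H0; the data do not provide sufficient evidence against H0.

-2.315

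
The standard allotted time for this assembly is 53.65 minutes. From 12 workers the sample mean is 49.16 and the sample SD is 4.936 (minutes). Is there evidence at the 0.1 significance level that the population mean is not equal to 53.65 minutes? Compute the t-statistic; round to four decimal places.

H0: μ = 53.65; H1: μ ≠ 53.65 (one-sample t-test, two-sided).
t = (x̄ − μ₀)/(s/√n) = (49.16 − 53.65)/(4.936/√12) = -3.1511
df = n − 1 = 11
Two-sided p-value ≈ 0.009
Since p ≈ 0.009 < α = 0.1, reject H0; the evidence is statistically significant.

-3.1511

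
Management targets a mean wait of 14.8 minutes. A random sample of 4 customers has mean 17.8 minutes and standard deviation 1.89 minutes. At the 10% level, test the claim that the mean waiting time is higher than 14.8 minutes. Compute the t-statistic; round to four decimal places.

3.1746

H0: μ = 14.8; H1: μ > 14.8 (one-sample t-test, right-tailed).
t = (x̄ − μ₀)/(s/√n) = (17.8 − 14.8)/(1.89/√4) = 3.1746
df = n − 1 = 3
p-value = P(T ≥ 3.1746) ≈ 0.025
Since p ≈ 0.025 < α = 0.1, reject H0; the evidence is statistically significant.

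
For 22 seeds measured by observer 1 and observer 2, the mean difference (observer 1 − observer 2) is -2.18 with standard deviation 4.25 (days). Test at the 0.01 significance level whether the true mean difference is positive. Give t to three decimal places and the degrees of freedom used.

H0: μ_d = 0; H1: μ_d > 0 (paired t-test on the differences, right-tailed).
t = d̄/(s_d/√n) = -2.18/(4.25/√22) = -2.406
df = n − 1 = 21
p-value = P(T ≥ -2.406) ≈ 0.9873
Since p ≈ 0.9873 > α = 0.01, fail to reject H0; the data do not provide sufficient evidence against H0.

t = -2.406, df = 21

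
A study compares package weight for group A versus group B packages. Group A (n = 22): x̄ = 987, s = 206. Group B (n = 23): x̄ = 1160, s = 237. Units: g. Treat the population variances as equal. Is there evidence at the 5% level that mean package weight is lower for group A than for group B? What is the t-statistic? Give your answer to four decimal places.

-2.6084

Let group 1 = group A, group 2 = group B. H0: μ_1 = μ_2; H1: μ_1 < μ_2 (two-sample pooled-variance t-test, left-tailed).
s_p² = [(22−1)·206² + (23−1)·237²]/(22+23−2) = 49462.2
t = (987 − 1160)/√[49462.2·(1/22 + 1/23)] = -2.6084
df = n₁ + n₂ − 2 = 43
p-value = P(T ≤ -2.6084) ≈ 0.0062
Since p ≈ 0.0062 < α = 0.05, reject H0; the evidence is statistically significant.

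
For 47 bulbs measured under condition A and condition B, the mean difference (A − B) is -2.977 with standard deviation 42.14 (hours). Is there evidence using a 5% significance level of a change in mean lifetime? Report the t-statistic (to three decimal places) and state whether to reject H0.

t = -0.484; fail to reject H0

H0: μ_d = 0; H1: μ_d ≠ 0 (paired t-test on the differences, two-sided).
t = d̄/(s_d/√n) = -2.977/(42.14/√47) = -0.484
df = n − 1 = 46
Two-sided p-value ≈ 0.6305
Since p ≈ 0.6305 > α = 0.05, fail to reject H0; the data do not provide sufficient evidence against H0.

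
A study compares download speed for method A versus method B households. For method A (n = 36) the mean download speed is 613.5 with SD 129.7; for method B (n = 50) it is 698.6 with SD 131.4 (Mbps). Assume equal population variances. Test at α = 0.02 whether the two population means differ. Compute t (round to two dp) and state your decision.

Let group 1 = method A, group 2 = method B. H0: μ_1 = μ_2; H1: μ_1 ≠ μ_2 (two-sample pooled-variance t-test, two-sided).
s_p² = [(36−1)·129.7² + (50−1)·131.4²]/(36+50−2) = 17081
t = (613.5 − 698.6)/√[17081·(1/36 + 1/50)] = -2.98
df = n₁ + n₂ − 2 = 84
Two-sided p-value ≈ 0.0038
Since p ≈ 0.0038 < α = 0.02, reject H0; the data support H1.

t = -2.98; reject H0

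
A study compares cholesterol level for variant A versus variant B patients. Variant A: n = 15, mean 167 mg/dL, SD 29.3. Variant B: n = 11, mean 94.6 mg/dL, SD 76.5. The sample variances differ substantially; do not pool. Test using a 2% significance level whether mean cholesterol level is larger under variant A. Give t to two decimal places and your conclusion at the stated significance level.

Let group 1 = variant A, group 2 = variant B. H0: μ_1 = μ_2; H1: μ_1 > μ_2 (Welch's two-sample t-test, right-tailed).
t = (x̄_1 − x̄_2)/√(s_1²/n_1 + s_2²/n_2) = (167 − 94.6)/√(29.3²/15 + 76.5²/11) = 2.98
Welch–Satterthwaite df ≈ 12.17
p-value = P(T ≥ 2.98) ≈ 0.006
Since p ≈ 0.006 < α = 0.02, reject H0; the data support H1.

t = 2.98; reject H0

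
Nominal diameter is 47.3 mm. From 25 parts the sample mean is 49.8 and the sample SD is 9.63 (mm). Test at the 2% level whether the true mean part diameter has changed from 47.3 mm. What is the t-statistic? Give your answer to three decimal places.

1.298

H0: μ = 47.3; H1: μ ≠ 47.3 (one-sample t-test, two-sided).
t = (x̄ − μ₀)/(s/√n) = (49.8 − 47.3)/(9.63/√25) = 1.298
df = n − 1 = 24
Two-sided p-value ≈ 0.2066
Since p ≈ 0.2066 > α = 0.02, fail to reject H0; the data do not provide sufficient evidence against H0.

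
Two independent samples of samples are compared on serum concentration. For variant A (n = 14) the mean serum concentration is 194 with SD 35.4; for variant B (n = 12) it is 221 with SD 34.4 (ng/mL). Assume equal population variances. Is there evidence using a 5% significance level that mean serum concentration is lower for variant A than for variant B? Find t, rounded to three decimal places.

Let group 1 = variant A, group 2 = variant B. H0: μ_1 = μ_2; H1: μ_1 < μ_2 (two-sample pooled-variance t-test, left-tailed).
s_p² = [(14−1)·35.4² + (12−1)·34.4²]/(14+12−2) = 1221.17
t = (194 − 221)/√[1221.17·(1/14 + 1/12)] = -1.964
df = n₁ + n₂ − 2 = 24
p-value = P(T ≤ -1.964) ≈ 0.031
Since p ≈ 0.031 < α = 0.05, reject H0; the data support H1.

-1.964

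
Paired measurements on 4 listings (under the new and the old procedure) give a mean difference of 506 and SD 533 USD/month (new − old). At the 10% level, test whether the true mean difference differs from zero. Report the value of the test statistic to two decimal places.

H0: μ_d = 0; H1: μ_d ≠ 0 (paired t-test on the differences, two-sided).
t = d̄/(s_d/√n) = 506/(533/√4) = 1.90
df = n − 1 = 3
Two-sided p-value ≈ 0.1538
Since p ≈ 0.1538 > α = 0.1, fail to reject H0; the evidence is not statistically significant.

1.90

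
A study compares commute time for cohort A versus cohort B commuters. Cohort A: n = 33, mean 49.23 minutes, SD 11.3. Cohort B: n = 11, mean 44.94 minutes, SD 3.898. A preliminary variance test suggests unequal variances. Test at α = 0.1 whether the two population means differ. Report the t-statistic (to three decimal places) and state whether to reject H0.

Let group 1 = cohort A, group 2 = cohort B. H0: μ_1 = μ_2; H1: μ_1 ≠ μ_2 (Welch's two-sample t-test, two-sided).
t = (x̄_1 − x̄_2)/√(s_1²/n_1 + s_2²/n_2) = (49.23 − 44.94)/√(11.3²/33 + 3.898²/11) = 1.872
Welch–Satterthwaite df ≈ 41.86
Two-sided p-value ≈ 0.068
Since p ≈ 0.068 < α = 0.1, reject H0; the evidence is statistically significant.

t = 1.872; reject H0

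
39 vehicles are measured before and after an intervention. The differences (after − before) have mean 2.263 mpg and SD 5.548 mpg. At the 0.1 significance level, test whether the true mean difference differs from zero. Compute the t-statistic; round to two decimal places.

H0: μ_d = 0; H1: μ_d ≠ 0 (paired t-test on the differences, two-sided).
t = d̄/(s_d/√n) = 2.263/(5.548/√39) = 2.55
df = n − 1 = 38
Two-sided p-value ≈ 0.015
Since p ≈ 0.015 < α = 0.1, reject H0; the evidence is statistically significant.

2.55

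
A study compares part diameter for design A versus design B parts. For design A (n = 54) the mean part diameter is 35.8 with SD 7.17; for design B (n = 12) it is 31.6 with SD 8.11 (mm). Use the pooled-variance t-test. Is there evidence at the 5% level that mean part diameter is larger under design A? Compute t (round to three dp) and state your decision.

Let group 1 = design A, group 2 = design B. H0: μ_1 = μ_2; H1: μ_1 > μ_2 (two-sample pooled-variance t-test, right-tailed).
s_p² = [(54−1)·7.17² + (12−1)·8.11²]/(54+12−2) = 53.8776
t = (35.8 − 31.6)/√[53.8776·(1/54 + 1/12)] = 1.793
df = n₁ + n₂ − 2 = 64
p-value = P(T ≥ 1.793) ≈ 0.039
Since p ≈ 0.039 < α = 0.05, reject H0; the evidence is statistically significant.

t = 1.793; reject H0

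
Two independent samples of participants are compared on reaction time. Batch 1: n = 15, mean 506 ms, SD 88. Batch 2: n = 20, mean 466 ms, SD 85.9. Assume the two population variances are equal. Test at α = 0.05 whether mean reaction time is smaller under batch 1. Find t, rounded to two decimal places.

1.35

Let group 1 = batch 1, group 2 = batch 2. H0: μ_1 = μ_2; H1: μ_1 < μ_2 (two-sample pooled-variance t-test, left-tailed).
s_p² = [(15−1)·88² + (20−1)·85.9²]/(15+20−2) = 7533.74
t = (506 − 466)/√[7533.74·(1/15 + 1/20)] = 1.35
df = n₁ + n₂ − 2 = 33
p-value = P(T ≤ 1.35) ≈ 0.907
Since p ≈ 0.907 > α = 0.05, fail to reject H0; the evidence is not statistically significant.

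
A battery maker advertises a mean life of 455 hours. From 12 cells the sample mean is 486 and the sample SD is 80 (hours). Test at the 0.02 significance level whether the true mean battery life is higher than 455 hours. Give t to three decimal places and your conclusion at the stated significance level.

H0: μ = 455; H1: μ > 455 (one-sample t-test, right-tailed).
t = (x̄ − μ₀)/(s/√n) = (486 − 455)/(80/√12) = 1.342
df = n − 1 = 11
p-value = P(T ≥ 1.342) ≈ 0.103
Since p ≈ 0.103 > α = 0.02, fail to reject H0; the data do not provide sufficient evidence against H0.

t = 1.342; fail to reject H0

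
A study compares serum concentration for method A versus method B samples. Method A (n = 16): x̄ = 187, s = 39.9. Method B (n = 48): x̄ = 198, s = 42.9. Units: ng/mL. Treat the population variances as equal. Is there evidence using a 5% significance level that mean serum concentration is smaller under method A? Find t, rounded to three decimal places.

Let group 1 = method A, group 2 = method B. H0: μ_1 = μ_2; H1: μ_1 < μ_2 (two-sample pooled-variance t-test, left-tailed).
s_p² = [(16−1)·39.9² + (48−1)·42.9²]/(16+48−2) = 1780.31
t = (187 − 198)/√[1780.31·(1/16 + 1/48)] = -0.903
df = n₁ + n₂ − 2 = 62
p-value = P(T ≤ -0.903) ≈ 0.1850
Since p ≈ 0.1850 > α = 0.05, fail to reject H0; the data do not provide sufficient evidence against H0.

-0.903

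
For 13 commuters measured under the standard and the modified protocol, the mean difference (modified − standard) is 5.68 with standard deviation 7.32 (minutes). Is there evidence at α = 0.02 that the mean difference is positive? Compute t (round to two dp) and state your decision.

t = 2.80; reject H0

H0: μ_d = 0; H1: μ_d > 0 (paired t-test on the differences, right-tailed).
t = d̄/(s_d/√n) = 5.68/(7.32/√13) = 2.80
df = n − 1 = 12
p-value = P(T ≥ 2.80) ≈ 0.008
Since p ≈ 0.008 < α = 0.02, reject H0; the evidence is statistically significant.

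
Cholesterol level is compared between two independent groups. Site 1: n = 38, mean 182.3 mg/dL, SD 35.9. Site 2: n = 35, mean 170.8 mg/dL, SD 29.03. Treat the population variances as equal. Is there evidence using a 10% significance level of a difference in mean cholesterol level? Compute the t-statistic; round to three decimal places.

Let group 1 = site 1, group 2 = site 2. H0: μ_1 = μ_2; H1: μ_1 ≠ μ_2 (two-sample pooled-variance t-test, two-sided).
s_p² = [(38−1)·35.9² + (35−1)·29.03²]/(38+35−2) = 1075.2
t = (182.3 − 170.8)/√[1075.2·(1/38 + 1/35)] = 1.497
df = n₁ + n₂ − 2 = 71
Two-sided p-value ≈ 0.1388
Since p ≈ 0.1388 > α = 0.1, fail to reject H0; the data do not provide sufficient evidence against H0.

1.497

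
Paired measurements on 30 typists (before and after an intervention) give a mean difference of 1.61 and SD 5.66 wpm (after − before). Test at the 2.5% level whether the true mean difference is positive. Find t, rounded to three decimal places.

1.558

H0: μ_d = 0; H1: μ_d > 0 (paired t-test on the differences, right-tailed).
t = d̄/(s_d/√n) = 1.61/(5.66/√30) = 1.558
df = n − 1 = 29
p-value = P(T ≥ 1.558) ≈ 0.0650
Since p ≈ 0.0650 > α = 0.025, fail to reject H0; the evidence is not statistically significant.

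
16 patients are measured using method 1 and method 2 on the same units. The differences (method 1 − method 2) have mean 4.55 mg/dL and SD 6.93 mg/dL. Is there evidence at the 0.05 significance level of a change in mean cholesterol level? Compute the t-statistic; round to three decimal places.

H0: μ_d = 0; H1: μ_d ≠ 0 (paired t-test on the differences, two-sided).
t = d̄/(s_d/√n) = 4.55/(6.93/√16) = 2.626
df = n − 1 = 15
Two-sided p-value ≈ 0.0191
Since p ≈ 0.0191 < α = 0.05, reject H0; the evidence is statistically significant.

2.626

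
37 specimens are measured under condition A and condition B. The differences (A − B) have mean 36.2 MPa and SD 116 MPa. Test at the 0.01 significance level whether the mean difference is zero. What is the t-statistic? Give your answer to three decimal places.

1.898

H0: μ_d = 0; H1: μ_d ≠ 0 (paired t-test on the differences, two-sided).
t = d̄/(s_d/√n) = 36.2/(116/√37) = 1.898
df = n − 1 = 36
Two-sided p-value ≈ 0.0657
Since p ≈ 0.0657 > α = 0.01, fail to reject H0; the data do not provide sufficient evidence against H0.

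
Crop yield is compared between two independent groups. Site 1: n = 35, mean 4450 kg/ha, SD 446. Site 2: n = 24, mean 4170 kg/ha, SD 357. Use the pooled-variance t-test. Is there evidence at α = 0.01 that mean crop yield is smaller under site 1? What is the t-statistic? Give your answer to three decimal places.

2.562

Let group 1 = site 1, group 2 = site 2. H0: μ_1 = μ_2; H1: μ_1 < μ_2 (two-sample pooled-variance t-test, left-tailed).
s_p² = [(35−1)·446² + (24−1)·357²]/(35+24−2) = 170078
t = (4450 − 4170)/√[170078·(1/35 + 1/24)] = 2.562
df = n₁ + n₂ − 2 = 57
p-value = P(T ≤ 2.562) ≈ 0.9935
Since p ≈ 0.9935 > α = 0.01, fail to reject H0; the evidence is not statistically significant.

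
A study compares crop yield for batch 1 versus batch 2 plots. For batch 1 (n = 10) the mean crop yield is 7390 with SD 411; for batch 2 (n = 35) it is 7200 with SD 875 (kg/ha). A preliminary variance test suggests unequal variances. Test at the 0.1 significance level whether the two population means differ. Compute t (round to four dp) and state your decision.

t = 0.9650; fail to reject H0

Let group 1 = batch 1, group 2 = batch 2. H0: μ_1 = μ_2; H1: μ_1 ≠ μ_2 (Welch's two-sample t-test, two-sided).
t = (x̄_1 − x̄_2)/√(s_1²/n_1 + s_2²/n_2) = (7390 − 7200)/√(411²/10 + 875²/35) = 0.9650
Welch–Satterthwaite df ≈ 32.83
Two-sided p-value ≈ 0.3416
Since p ≈ 0.3416 > α = 0.1, fail to reject H0; the data do not provide sufficient evidence against H0.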